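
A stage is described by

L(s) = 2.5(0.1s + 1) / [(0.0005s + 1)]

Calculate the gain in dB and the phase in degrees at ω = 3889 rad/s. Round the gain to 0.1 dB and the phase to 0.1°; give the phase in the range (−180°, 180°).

53.0 dB, 27.1°

At ω = 3889 rad/s:
zero (1 + j3889·0.1) = 1 + j388.9 → |·| ≈ 388.9, ∠ ≈ 89.85°
pole (1 + j3889·0.0005) = 1 + j1.9445 → |·| ≈ 2.1866, ∠ ≈ 62.78°
|L| = 2.5 · 388.9 / (2.1866) ≈ 444.64
Gain = 20 log₁₀(444.64) ≈ 52.96 dB
∠L = (89.85°) − (62.78°) = 27.07°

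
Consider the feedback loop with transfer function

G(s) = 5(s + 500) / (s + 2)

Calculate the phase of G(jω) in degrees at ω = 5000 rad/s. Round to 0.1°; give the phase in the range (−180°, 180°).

-5.7°

At s = jω = j5000:
zero (s+500): 500 + j5000 → |·| = √(500²+5000²) = √25250000 ≈ 5024.9, ∠ = arctan(5000/500) ≈ 84.29°
pole (s+2): 2 + j5000 → |·| = √(2²+5000²) = √25000004 ≈ 5000, ∠ = arctan(5000/2) ≈ 89.98°
∠G = 84.29° − 89.98° = -5.69°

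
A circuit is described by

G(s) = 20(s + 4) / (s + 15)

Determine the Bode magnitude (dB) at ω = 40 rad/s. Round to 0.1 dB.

25.5 dB

At s = jω = j40:
zero (s+4): 4 + j40 → |·| = √(4²+40²) = √1616 ≈ 40.2, ∠ = arctan(40/4) ≈ 84.29°
pole (s+15): 15 + j40 → |·| = √(15²+40²) = √1825 ≈ 42.72, ∠ = arctan(40/15) ≈ 69.44°
|G| = 20 · 40.2 / 42.72 ≈ 18.82
Gain = 20 log₁₀(18.82) ≈ 25.49 dB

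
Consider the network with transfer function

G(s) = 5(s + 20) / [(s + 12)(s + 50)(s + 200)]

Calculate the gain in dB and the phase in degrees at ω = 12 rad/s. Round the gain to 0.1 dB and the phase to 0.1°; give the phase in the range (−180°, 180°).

At s = jω = j12:
zero (s+20): 20 + j12 → |·| = √(20²+12²) = √544 ≈ 23.324, ∠ = arctan(12/20) ≈ 30.96°
pole (s+12): 12 + j12 → |·| = √(12²+12²) = √288 ≈ 16.971, ∠ = arctan(12/12) ≈ 45.00°
pole (s+50): 50 + j12 → |·| = √(50²+12²) = √2644 ≈ 51.42, ∠ = arctan(12/50) ≈ 13.50°
pole (s+200): 200 + j12 → |·| = √(200²+12²) = √40144 ≈ 200.36, ∠ = arctan(12/200) ≈ 3.43°
|G| = 5 · 23.324 / 1.7484e+05 ≈ 0.00066701
Gain = 20 log₁₀(0.00066701) ≈ -63.52 dB
∠G = 30.96° − 61.93° = -30.97°

-63.5 dB, -31.0°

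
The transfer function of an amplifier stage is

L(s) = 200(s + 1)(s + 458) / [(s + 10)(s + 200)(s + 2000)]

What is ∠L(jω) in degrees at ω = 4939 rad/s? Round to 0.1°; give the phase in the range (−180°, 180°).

At s = jω = j4939:
zero (s+1): 1 + j4939 → |·| = √(1²+4939²) = √24393722 ≈ 4939, ∠ = arctan(4939/1) ≈ 89.99°
zero (s+458): 458 + j4939 → |·| = √(458²+4939²) = √24603485 ≈ 4960.2, ∠ = arctan(4939/458) ≈ 84.70°
pole (s+10): 10 + j4939 → |·| = √(10²+4939²) = √24393821 ≈ 4939, ∠ = arctan(4939/10) ≈ 89.88°
pole (s+200): 200 + j4939 → |·| = √(200²+4939²) = √24433721 ≈ 4943, ∠ = arctan(4939/200) ≈ 87.68°
pole (s+2000): 2000 + j4939 → |·| = √(2000²+4939²) = √28393721 ≈ 5328.6, ∠ = arctan(4939/2000) ≈ 67.95°
∠L = 174.69° − 245.51° = -70.82°

-70.8°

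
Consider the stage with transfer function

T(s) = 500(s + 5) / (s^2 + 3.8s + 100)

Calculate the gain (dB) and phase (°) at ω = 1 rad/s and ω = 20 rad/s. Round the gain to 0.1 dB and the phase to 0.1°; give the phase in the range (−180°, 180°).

ω = 1: 28.2 dB, 9.1°; ω = 20: 30.5 dB, -89.8°

At s = jω = j1:
zero (s+5): 5 + j1 → |·| = √(5²+1²) = √26 ≈ 5.099, ∠ = arctan(1/5) ≈ 11.31°
quadratic: (j1)² + 3.8·j1 + 100 = 99 + j3.8 → |·| ≈ 99.073, ∠ ≈ 2.20°
|T| = 500 · 5.099 / 99.073 ≈ 25.734
Gain = 20 log₁₀(25.734) ≈ 28.21 dB
∠T = 11.31° − 2.20° = 9.11°

At s = jω = j20:
zero (s+5): 5 + j20 → |·| = √(5²+20²) = √425 ≈ 20.616, ∠ = arctan(20/5) ≈ 75.96°
quadratic: (j20)² + 3.8·j20 + 100 = -300 + j76 → |·| ≈ 309.48, ∠ ≈ 165.78°
|T| = 500 · 20.616 / 309.48 ≈ 33.307
Gain = 20 log₁₀(33.307) ≈ 30.45 dB
∠T = 75.96° − 165.78° = -89.82°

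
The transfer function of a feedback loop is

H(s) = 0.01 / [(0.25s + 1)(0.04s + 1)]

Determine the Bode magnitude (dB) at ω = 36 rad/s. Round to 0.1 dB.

At ω = 36 rad/s:
pole (1 + j36·0.25) = 1 + j9 → |·| ≈ 9.0554, ∠ ≈ 83.66°
pole (1 + j36·0.04) = 1 + j1.44 → |·| ≈ 1.7532, ∠ ≈ 55.22°
|H| = 0.01 · 1 / (9.0554 · 1.7532) ≈ 0.00062988
Gain = 20 log₁₀(0.00062988) ≈ -64.01 dB

-64.0 dB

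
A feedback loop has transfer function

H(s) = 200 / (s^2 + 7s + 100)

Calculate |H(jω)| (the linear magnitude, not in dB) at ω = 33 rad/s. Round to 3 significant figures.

At s = jω = j33:
quadratic: (j33)² + 7·j33 + 100 = -989 + j231 → |·| ≈ 1015.6, ∠ ≈ 166.85°
|H| = 200 / 1015.6 ≈ 0.19693

0.197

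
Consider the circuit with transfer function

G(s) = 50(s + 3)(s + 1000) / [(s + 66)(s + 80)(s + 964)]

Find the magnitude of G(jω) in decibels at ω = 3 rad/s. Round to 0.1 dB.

-27.6 dB

At s = jω = j3:
zero (s+3): 3 + j3 → |·| = √(3²+3²) = √18 ≈ 4.2426, ∠ = arctan(3/3) ≈ 45.00°
zero (s+1000): 1000 + j3 → |·| = √(1000²+3²) = √1000009 ≈ 1000, ∠ = arctan(3/1000) ≈ 0.17°
pole (s+66): 66 + j3 → |·| = √(66²+3²) = √4365 ≈ 66.068, ∠ = arctan(3/66) ≈ 2.60°
pole (s+80): 80 + j3 → |·| = √(80²+3²) = √6409 ≈ 80.056, ∠ = arctan(3/80) ≈ 2.15°
pole (s+964): 964 + j3 → |·| = √(964²+3²) = √929305 ≈ 964, ∠ = arctan(3/964) ≈ 0.18°
|G| = 50 · 4242.6 / 5.0987e+06 ≈ 0.041605
Gain = 20 log₁₀(0.041605) ≈ -27.62 dB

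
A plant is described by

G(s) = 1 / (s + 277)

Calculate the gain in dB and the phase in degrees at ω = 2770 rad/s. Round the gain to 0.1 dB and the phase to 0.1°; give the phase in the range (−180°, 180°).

At s = jω = j2770:
pole (s+277): 277 + j2770 → |·| = √(277²+2770²) = √7749629 ≈ 2783.8, ∠ = arctan(2770/277) ≈ 84.29°
|G| = 1 / 2783.8 ≈ 0.00035922
Gain = 20 log₁₀(0.00035922) ≈ -68.89 dB
∠G = 0.00° − 84.29° = -84.29°

-68.9 dB, -84.3°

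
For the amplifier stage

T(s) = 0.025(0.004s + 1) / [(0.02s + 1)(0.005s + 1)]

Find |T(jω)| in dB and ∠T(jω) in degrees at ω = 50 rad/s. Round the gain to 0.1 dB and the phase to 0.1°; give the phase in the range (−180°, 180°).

-35.1 dB, -47.7°

At ω = 50 rad/s:
zero (1 + j50·0.004) = 1 + j0.2 → |·| ≈ 1.0198, ∠ ≈ 11.31°
pole (1 + j50·0.02) = 1 + j1 → |·| ≈ 1.4142, ∠ ≈ 45.00°
pole (1 + j50·0.005) = 1 + j0.25 → |·| ≈ 1.0308, ∠ ≈ 14.04°
|T| = 0.025 · 1.0198 / (1.4142 · 1.0308) ≈ 0.017489
Gain = 20 log₁₀(0.017489) ≈ -35.14 dB
∠T = (11.31°) − (45.00° + 14.04°) = -47.73°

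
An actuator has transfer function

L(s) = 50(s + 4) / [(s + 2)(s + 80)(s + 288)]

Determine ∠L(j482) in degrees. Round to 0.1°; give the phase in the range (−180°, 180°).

-140.0°

At s = jω = j482:
zero (s+4): 4 + j482 → |·| = √(4²+482²) = √232340 ≈ 482.02, ∠ = arctan(482/4) ≈ 89.52°
pole (s+2): 2 + j482 → |·| = √(2²+482²) = √232328 ≈ 482, ∠ = arctan(482/2) ≈ 89.76°
pole (s+80): 80 + j482 → |·| = √(80²+482²) = √238724 ≈ 488.59, ∠ = arctan(482/80) ≈ 80.58°
pole (s+288): 288 + j482 → |·| = √(288²+482²) = √315268 ≈ 561.49, ∠ = arctan(482/288) ≈ 59.14°
∠L = 89.52° − 229.48° = -139.96°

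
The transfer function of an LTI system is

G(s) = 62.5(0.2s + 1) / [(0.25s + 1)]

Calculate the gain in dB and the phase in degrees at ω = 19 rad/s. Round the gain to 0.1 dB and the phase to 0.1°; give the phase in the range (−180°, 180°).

34.1 dB, -2.9°

At ω = 19 rad/s:
zero (1 + j19·0.2) = 1 + j3.8 → |·| ≈ 3.9294, ∠ ≈ 75.26°
pole (1 + j19·0.25) = 1 + j4.75 → |·| ≈ 4.8541, ∠ ≈ 78.11°
|G| = 62.5 · 3.9294 / (4.8541) ≈ 50.594
Gain = 20 log₁₀(50.594) ≈ 34.08 dB
∠G = (75.26°) − (78.11°) = -2.85°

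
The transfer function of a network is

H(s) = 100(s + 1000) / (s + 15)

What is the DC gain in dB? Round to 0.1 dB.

H(0) = 100·1000 / (15) ≈ 6666.7
20 log₁₀(6666.7) ≈ 76.48 dB

76.5 dB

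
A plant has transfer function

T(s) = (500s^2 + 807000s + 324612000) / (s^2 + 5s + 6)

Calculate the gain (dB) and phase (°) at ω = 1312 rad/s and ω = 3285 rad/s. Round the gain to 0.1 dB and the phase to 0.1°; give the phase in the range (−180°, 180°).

Substitute s = j1312:
Numerator: 500(j1312)^2 + 807000(j1312) + 324612000 = -536060000 + j1058784000
Denominator: (j1312)^2 + 5(j1312) + 6 = -1721338 + j6560
|N| = √(536060000² + 1058784000²) ≈ 1.1868e+09, ∠N ≈ 116.85°
|D| = √(1721338² + 6560²) ≈ 1.7214e+06, ∠D ≈ 179.78°
|T| = 1.1868e+09 / 1.7214e+06 ≈ 689.44
Gain = 20 log₁₀(689.44) ≈ 56.77 dB
∠T = 116.85° − 179.78° = -62.93°

Substitute s = j3285:
Numerator: 500(j3285)^2 + 807000(j3285) + 324612000 = -5071000500 + j2650995000
Denominator: (j3285)^2 + 5(j3285) + 6 = -10791219 + j16425
|N| = √(5071000500² + 2650995000²) ≈ 5.7221e+09, ∠N ≈ 152.40°
|D| = √(10791219² + 16425²) ≈ 1.0791e+07, ∠D ≈ 179.91°
|T| = 5.7221e+09 / 1.0791e+07 ≈ 530.27
Gain = 20 log₁₀(530.27) ≈ 54.49 dB
∠T = 152.40° − 179.91° = -27.51°

ω = 1312: 56.8 dB, -62.9°; ω = 3285: 54.5 dB, -27.5°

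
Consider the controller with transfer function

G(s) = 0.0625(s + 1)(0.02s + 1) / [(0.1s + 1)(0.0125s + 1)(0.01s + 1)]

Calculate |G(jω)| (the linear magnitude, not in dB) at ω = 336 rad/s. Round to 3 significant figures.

At ω = 336 rad/s:
zero (1 + j336·1) = 1 + j336 → |·| ≈ 336, ∠ ≈ 89.83°
zero (1 + j336·0.02) = 1 + j6.72 → |·| ≈ 6.794, ∠ ≈ 81.54°
pole (1 + j336·0.1) = 1 + j33.6 → |·| ≈ 33.615, ∠ ≈ 88.30°
pole (1 + j336·0.0125) = 1 + j4.2 → |·| ≈ 4.3174, ∠ ≈ 76.61°
pole (1 + j336·0.01) = 1 + j3.36 → |·| ≈ 3.5057, ∠ ≈ 73.43°
|G| = 0.0625 · 336 · 6.794 / (33.615 · 4.3174 · 3.5057) ≈ 0.28042

0.280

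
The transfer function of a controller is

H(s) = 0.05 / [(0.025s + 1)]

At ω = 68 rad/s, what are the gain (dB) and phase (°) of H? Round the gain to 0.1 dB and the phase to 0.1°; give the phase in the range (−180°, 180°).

At ω = 68 rad/s:
pole (1 + j68·0.025) = 1 + j1.7 → |·| ≈ 1.9723, ∠ ≈ 59.53°
|H| = 0.05 · 1 / (1.9723) ≈ 0.025351
Gain = 20 log₁₀(0.025351) ≈ -31.92 dB
∠H = (0°) − (59.53°) = -59.53°

-31.9 dB, -59.5°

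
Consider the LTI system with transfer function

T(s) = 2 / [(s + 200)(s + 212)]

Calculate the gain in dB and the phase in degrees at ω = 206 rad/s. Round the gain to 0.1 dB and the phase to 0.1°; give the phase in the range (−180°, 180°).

-92.6 dB, -90.0°

At s = jω = j206:
pole (s+200): 200 + j206 → |·| = √(200²+206²) = √82436 ≈ 287.12, ∠ = arctan(206/200) ≈ 45.85°
pole (s+212): 212 + j206 → |·| = √(212²+206²) = √87380 ≈ 295.6, ∠ = arctan(206/212) ≈ 44.18°
|T| = 2 / 84873 ≈ 2.3565e-05
Gain = 20 log₁₀(2.3565e-05) ≈ -92.55 dB
∠T = 0.00° − 90.03° = -90.03°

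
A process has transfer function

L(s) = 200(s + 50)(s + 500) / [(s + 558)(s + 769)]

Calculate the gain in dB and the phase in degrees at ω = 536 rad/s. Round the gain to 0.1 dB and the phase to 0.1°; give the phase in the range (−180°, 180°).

40.7 dB, 52.9°

At s = jω = j536:
zero (s+50): 50 + j536 → |·| = √(50²+536²) = √289796 ≈ 538.33, ∠ = arctan(536/50) ≈ 84.67°
zero (s+500): 500 + j536 → |·| = √(500²+536²) = √537296 ≈ 733, ∠ = arctan(536/500) ≈ 46.99°
pole (s+558): 558 + j536 → |·| = √(558²+536²) = √598660 ≈ 773.73, ∠ = arctan(536/558) ≈ 43.85°
pole (s+769): 769 + j536 → |·| = √(769²+536²) = √878657 ≈ 937.37, ∠ = arctan(536/769) ≈ 34.88°
|L| = 200 · 3.946e+05 / 7.2527e+05 ≈ 108.81
Gain = 20 log₁₀(108.81) ≈ 40.73 dB
∠L = 131.66° − 78.73° = 52.93°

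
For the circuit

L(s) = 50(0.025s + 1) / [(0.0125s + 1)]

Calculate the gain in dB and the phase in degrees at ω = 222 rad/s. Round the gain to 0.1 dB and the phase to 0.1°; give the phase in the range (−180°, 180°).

39.6 dB, 9.6°

At ω = 222 rad/s:
zero (1 + j222·0.025) = 1 + j5.55 → |·| ≈ 5.6394, ∠ ≈ 79.79°
pole (1 + j222·0.0125) = 1 + j2.775 → |·| ≈ 2.9497, ∠ ≈ 70.18°
|L| = 50 · 5.6394 / (2.9497) ≈ 95.593
Gain = 20 log₁₀(95.593) ≈ 39.61 dB
∠L = (79.79°) − (70.18°) = 9.61°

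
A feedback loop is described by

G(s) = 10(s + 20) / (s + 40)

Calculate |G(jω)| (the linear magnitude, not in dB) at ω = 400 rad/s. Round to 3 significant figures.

9.96

At s = jω = j400:
zero (s+20): 20 + j400 → |·| = √(20²+400²) = √160400 ≈ 400.5, ∠ = arctan(400/20) ≈ 87.14°
pole (s+40): 40 + j400 → |·| = √(40²+400²) = √161600 ≈ 402, ∠ = arctan(400/40) ≈ 84.29°
|G| = 10 · 400.5 / 402 ≈ 9.9627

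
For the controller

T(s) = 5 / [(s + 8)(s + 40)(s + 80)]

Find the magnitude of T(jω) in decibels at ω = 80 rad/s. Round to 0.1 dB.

At s = jω = j80:
pole (s+8): 8 + j80 → |·| = √(8²+80²) = √6464 ≈ 80.399, ∠ = arctan(80/8) ≈ 84.29°
pole (s+40): 40 + j80 → |·| = √(40²+80²) = √8000 ≈ 89.443, ∠ = arctan(80/40) ≈ 63.43°
pole (s+80): 80 + j80 → |·| = √(80²+80²) = √12800 ≈ 113.14, ∠ = arctan(80/80) ≈ 45.00°
|T| = 5 / 8.136e+05 ≈ 6.1455e-06
Gain = 20 log₁₀(6.1455e-06) ≈ -104.23 dB

-104.2 dB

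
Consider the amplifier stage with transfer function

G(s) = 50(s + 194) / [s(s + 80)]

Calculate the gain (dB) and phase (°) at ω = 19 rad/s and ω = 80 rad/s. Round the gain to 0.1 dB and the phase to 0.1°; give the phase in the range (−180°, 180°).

At s = jω = j19:
zero (s+194): 194 + j19 → |·| = √(194²+19²) = √37997 ≈ 194.93, ∠ = arctan(19/194) ≈ 5.59°
pole (s+80): 80 + j19 → |·| = √(80²+19²) = √6761 ≈ 82.225, ∠ = arctan(19/80) ≈ 13.36°
pole at origin: |s| = 19, ∠ = 90.00° (in denominator)
|G| = 50 · 194.93 / 1562.3 ≈ 6.2386
Gain = 20 log₁₀(6.2386) ≈ 15.90 dB
∠G = 5.59° − 103.36° = -97.77°

At s = jω = j80:
zero (s+194): 194 + j80 → |·| = √(194²+80²) = √44036 ≈ 209.85, ∠ = arctan(80/194) ≈ 22.41°
pole (s+80): 80 + j80 → |·| = √(80²+80²) = √12800 ≈ 113.14, ∠ = arctan(80/80) ≈ 45.00°
pole at origin: |s| = 80, ∠ = 90.00° (in denominator)
|G| = 50 · 209.85 / 9051.2 ≈ 1.1592
Gain = 20 log₁₀(1.1592) ≈ 1.28 dB
∠G = 22.41° − 135.00° = -112.59°

ω = 19: 15.9 dB, -97.8°; ω = 80: 1.3 dB, -112.6°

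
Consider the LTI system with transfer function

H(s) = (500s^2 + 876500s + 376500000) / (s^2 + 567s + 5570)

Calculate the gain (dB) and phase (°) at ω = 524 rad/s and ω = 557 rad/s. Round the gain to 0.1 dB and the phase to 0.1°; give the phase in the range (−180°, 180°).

Substitute s = j524:
Numerator: 500(j524)^2 + 876500(j524) + 376500000 = 239212000 + j459286000
Denominator: (j524)^2 + 567(j524) + 5570 = -269006 + j297108
|N| = √(239212000² + 459286000²) ≈ 5.1785e+08, ∠N ≈ 62.49°
|D| = √(269006² + 297108²) ≈ 4.008e+05, ∠D ≈ 132.16°
|H| = 5.1785e+08 / 4.008e+05 ≈ 1292
Gain = 20 log₁₀(1292) ≈ 62.23 dB
∠H = 62.49° − 132.16° = -69.67°

Substitute s = j557:
Numerator: 500(j557)^2 + 876500(j557) + 376500000 = 221375500 + j488210500
Denominator: (j557)^2 + 567(j557) + 5570 = -304679 + j315819
|N| = √(221375500² + 488210500²) ≈ 5.3606e+08, ∠N ≈ 65.61°
|D| = √(304679² + 315819²) ≈ 4.3883e+05, ∠D ≈ 133.97°
|H| = 5.3606e+08 / 4.3883e+05 ≈ 1221.6
Gain = 20 log₁₀(1221.6) ≈ 61.74 dB
∠H = 65.61° − 133.97° = -68.36°

ω = 524: 62.2 dB, -69.7°; ω = 557: 61.7 dB, -68.4°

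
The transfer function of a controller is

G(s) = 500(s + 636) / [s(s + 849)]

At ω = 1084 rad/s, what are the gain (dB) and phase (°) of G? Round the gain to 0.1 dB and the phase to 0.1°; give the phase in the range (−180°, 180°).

At s = jω = j1084:
zero (s+636): 636 + j1084 → |·| = √(636²+1084²) = √1579552 ≈ 1256.8, ∠ = arctan(1084/636) ≈ 59.60°
pole (s+849): 849 + j1084 → |·| = √(849²+1084²) = √1895857 ≈ 1376.9, ∠ = arctan(1084/849) ≈ 51.93°
pole at origin: |s| = 1084, ∠ = 90.00° (in denominator)
|G| = 500 · 1256.8 / 1.4926e+06 ≈ 0.42101
Gain = 20 log₁₀(0.42101) ≈ -7.51 dB
∠G = 59.60° − 141.93° = -82.33°

-7.5 dB, -82.3°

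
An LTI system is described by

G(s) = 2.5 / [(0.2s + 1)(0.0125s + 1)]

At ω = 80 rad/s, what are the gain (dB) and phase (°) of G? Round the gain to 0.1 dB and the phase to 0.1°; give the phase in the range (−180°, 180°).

-19.2 dB, -131.4°

At ω = 80 rad/s:
pole (1 + j80·0.2) = 1 + j16 → |·| ≈ 16.031, ∠ ≈ 86.42°
pole (1 + j80·0.0125) = 1 + j1 → |·| ≈ 1.4142, ∠ ≈ 45.00°
|G| = 2.5 · 1 / (16.031 · 1.4142) ≈ 0.11027
Gain = 20 log₁₀(0.11027) ≈ -19.15 dB
∠G = (0°) − (86.42° + 45.00°) = -131.42°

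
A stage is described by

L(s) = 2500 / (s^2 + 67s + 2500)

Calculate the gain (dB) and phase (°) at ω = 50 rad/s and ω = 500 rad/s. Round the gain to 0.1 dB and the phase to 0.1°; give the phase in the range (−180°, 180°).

ω = 50: -2.5 dB, -90.0°; ω = 500: -40.0 dB, -172.3°

At s = jω = j50:
quadratic: (j50)² + 67·j50 + 2500 = 0 + j3350 → |·| ≈ 3350, ∠ ≈ 90.00°
|L| = 2500 / 3350 ≈ 0.74627
Gain = 20 log₁₀(0.74627) ≈ -2.54 dB
∠L = 0.00° − 90.00° = -90.00°

At s = jω = j500:
quadratic: (j500)² + 67·j500 + 2500 = -247500 + j33500 → |·| ≈ 2.4976e+05, ∠ ≈ 172.29°
|L| = 2500 / 2.4976e+05 ≈ 0.01001
Gain = 20 log₁₀(0.01001) ≈ -39.99 dB
∠L = 0.00° − 172.29° = -172.29°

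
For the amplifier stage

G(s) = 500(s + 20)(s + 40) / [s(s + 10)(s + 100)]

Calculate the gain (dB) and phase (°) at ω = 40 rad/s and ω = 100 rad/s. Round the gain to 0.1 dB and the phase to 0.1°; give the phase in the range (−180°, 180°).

ω = 40: 17.1 dB, -79.3°; ω = 100: 11.7 dB, -72.4°

At s = jω = j40:
zero (s+20): 20 + j40 → |·| = √(20²+40²) = √2000 ≈ 44.721, ∠ = arctan(40/20) ≈ 63.43°
zero (s+40): 40 + j40 → |·| = √(40²+40²) = √3200 ≈ 56.569, ∠ = arctan(40/40) ≈ 45.00°
pole (s+10): 10 + j40 → |·| = √(10²+40²) = √1700 ≈ 41.231, ∠ = arctan(40/10) ≈ 75.96°
pole (s+100): 100 + j40 → |·| = √(100²+40²) = √11600 ≈ 107.7, ∠ = arctan(40/100) ≈ 21.80°
pole at origin: |s| = 40, ∠ = 90.00° (in denominator)
|G| = 500 · 2529.8 / 1.7762e+05 ≈ 7.1214
Gain = 20 log₁₀(7.1214) ≈ 17.05 dB
∠G = 108.43° − 187.76° = -79.33°

At s = jω = j100:
zero (s+20): 20 + j100 → |·| = √(20²+100²) = √10400 ≈ 101.98, ∠ = arctan(100/20) ≈ 78.69°
zero (s+40): 40 + j100 → |·| = √(40²+100²) = √11600 ≈ 107.7, ∠ = arctan(100/40) ≈ 68.20°
pole (s+10): 10 + j100 → |·| = √(10²+100²) = √10100 ≈ 100.5, ∠ = arctan(100/10) ≈ 84.29°
pole (s+100): 100 + j100 → |·| = √(100²+100²) = √20000 ≈ 141.42, ∠ = arctan(100/100) ≈ 45.00°
pole at origin: |s| = 100, ∠ = 90.00° (in denominator)
|G| = 500 · 10983 / 1.4213e+06 ≈ 3.8637
Gain = 20 log₁₀(3.8637) ≈ 11.74 dB
∠G = 146.89° − 219.29° = -72.40°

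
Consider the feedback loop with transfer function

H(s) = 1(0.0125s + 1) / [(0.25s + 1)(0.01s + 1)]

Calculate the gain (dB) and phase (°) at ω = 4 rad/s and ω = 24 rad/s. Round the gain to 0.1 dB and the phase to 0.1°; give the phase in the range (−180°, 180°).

ω = 4: -3.0 dB, -44.4°; ω = 24: -15.6 dB, -77.3°

At ω = 4 rad/s:
zero (1 + j4·0.0125) = 1 + j0.05 → |·| ≈ 1.0012, ∠ ≈ 2.86°
pole (1 + j4·0.25) = 1 + j1 → |·| ≈ 1.4142, ∠ ≈ 45.00°
pole (1 + j4·0.01) = 1 + j0.04 → |·| ≈ 1.0008, ∠ ≈ 2.29°
|H| = 1 · 1.0012 / (1.4142 · 1.0008) ≈ 0.7074
Gain = 20 log₁₀(0.7074) ≈ -3.01 dB
∠H = (2.86°) − (45.00° + 2.29°) = -44.43°

At ω = 24 rad/s:
zero (1 + j24·0.0125) = 1 + j0.3 → |·| ≈ 1.044, ∠ ≈ 16.70°
pole (1 + j24·0.25) = 1 + j6 → |·| ≈ 6.0828, ∠ ≈ 80.54°
pole (1 + j24·0.01) = 1 + j0.24 → |·| ≈ 1.0284, ∠ ≈ 13.50°
|H| = 1 · 1.044 / (6.0828 · 1.0284) ≈ 0.16689
Gain = 20 log₁₀(0.16689) ≈ -15.55 dB
∠H = (16.70°) − (80.54° + 13.50°) = -77.34°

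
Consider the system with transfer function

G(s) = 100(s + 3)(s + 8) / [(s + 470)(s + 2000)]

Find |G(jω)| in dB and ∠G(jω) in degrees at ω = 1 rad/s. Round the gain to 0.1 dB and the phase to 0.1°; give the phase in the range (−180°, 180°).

-51.3 dB, 25.4°

At s = jω = j1:
zero (s+3): 3 + j1 → |·| = √(3²+1²) = √10 ≈ 3.1623, ∠ = arctan(1/3) ≈ 18.43°
zero (s+8): 8 + j1 → |·| = √(8²+1²) = √65 ≈ 8.0623, ∠ = arctan(1/8) ≈ 7.13°
pole (s+470): 470 + j1 → |·| = √(470²+1²) = √220901 ≈ 470, ∠ = arctan(1/470) ≈ 0.12°
pole (s+2000): 2000 + j1 → |·| = √(2000²+1²) = √4000001 ≈ 2000, ∠ = arctan(1/2000) ≈ 0.03°
|G| = 100 · 25.495 / 9.4e+05 ≈ 0.0027122
Gain = 20 log₁₀(0.0027122) ≈ -51.33 dB
∠G = 25.56° − 0.15° = 25.41°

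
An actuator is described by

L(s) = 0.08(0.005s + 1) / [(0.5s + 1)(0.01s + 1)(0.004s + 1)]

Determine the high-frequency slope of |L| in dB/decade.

-40 dB/decade

Each pole contributes −20 dB/decade at high frequency; each zero contributes +20 dB/decade.
Net: 1 zero(s) − 3 pole(s) → -40 dB/decade.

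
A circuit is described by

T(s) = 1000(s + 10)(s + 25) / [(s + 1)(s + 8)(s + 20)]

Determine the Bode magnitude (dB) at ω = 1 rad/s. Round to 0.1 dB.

At s = jω = j1:
zero (s+10): 10 + j1 → |·| = √(10²+1²) = √101 ≈ 10.05, ∠ = arctan(1/10) ≈ 5.71°
zero (s+25): 25 + j1 → |·| = √(25²+1²) = √626 ≈ 25.02, ∠ = arctan(1/25) ≈ 2.29°
pole (s+1): 1 + j1 → |·| = √(1²+1²) = √2 ≈ 1.4142, ∠ = arctan(1/1) ≈ 45.00°
pole (s+8): 8 + j1 → |·| = √(8²+1²) = √65 ≈ 8.0623, ∠ = arctan(1/8) ≈ 7.13°
pole (s+20): 20 + j1 → |·| = √(20²+1²) = √401 ≈ 20.025, ∠ = arctan(1/20) ≈ 2.86°
|T| = 1000 · 251.45 / 228.32 ≈ 1101.3
Gain = 20 log₁₀(1101.3) ≈ 60.84 dB

60.8 dB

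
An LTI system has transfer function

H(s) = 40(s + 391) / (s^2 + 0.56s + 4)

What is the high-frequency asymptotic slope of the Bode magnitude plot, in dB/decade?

Each pole contributes −20 dB/decade at high frequency; each zero contributes +20 dB/decade.
Net: 1 zero(s) − 2 pole(s) → -20 dB/decade.

-20 dB/decade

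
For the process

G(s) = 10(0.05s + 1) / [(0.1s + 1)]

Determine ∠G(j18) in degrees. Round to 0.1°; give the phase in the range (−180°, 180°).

At ω = 18 rad/s:
zero (1 + j18·0.05) = 1 + j0.9 → |·| ≈ 1.3454, ∠ ≈ 41.99°
pole (1 + j18·0.1) = 1 + j1.8 → |·| ≈ 2.0591, ∠ ≈ 60.95°
∠G = (41.99°) − (60.95°) = -18.96°

-19.0°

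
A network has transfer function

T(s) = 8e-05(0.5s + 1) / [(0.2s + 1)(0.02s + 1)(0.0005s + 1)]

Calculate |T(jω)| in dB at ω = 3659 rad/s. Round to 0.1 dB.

At ω = 3659 rad/s:
zero (1 + j3659·0.5) = 1 + j1829.5 → |·| ≈ 1829.5, ∠ ≈ 89.97°
pole (1 + j3659·0.2) = 1 + j731.8 → |·| ≈ 731.8, ∠ ≈ 89.92°
pole (1 + j3659·0.02) = 1 + j73.18 → |·| ≈ 73.187, ∠ ≈ 89.22°
pole (1 + j3659·0.0005) = 1 + j1.8295 → |·| ≈ 2.085, ∠ ≈ 61.34°
|T| = 8e-05 · 1829.5 / (731.8 · 73.187 · 2.085) ≈ 1.3107e-06
Gain = 20 log₁₀(1.3107e-06) ≈ -117.65 dB

-117.7 dB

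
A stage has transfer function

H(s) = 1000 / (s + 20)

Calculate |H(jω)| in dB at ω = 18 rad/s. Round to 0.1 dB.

31.4 dB

Substitute s = j18:
Numerator: 1000 = 1000 + j0
Denominator: (j18) + 20 = 20 + j18
|N| = √(1000² + 0²) ≈ 1000, ∠N ≈ 0.00°
|D| = √(20² + 18²) ≈ 26.907, ∠D ≈ 41.99°
|H| = 1000 / 26.907 ≈ 37.165
Gain = 20 log₁₀(37.165) ≈ 31.40 dB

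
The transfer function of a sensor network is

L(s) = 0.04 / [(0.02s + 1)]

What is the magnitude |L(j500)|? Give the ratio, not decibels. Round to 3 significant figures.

At ω = 500 rad/s:
pole (1 + j500·0.02) = 1 + j10 → |·| ≈ 10.05, ∠ ≈ 84.29°
|L| = 0.04 · 1 / (10.05) ≈ 0.0039801

0.00398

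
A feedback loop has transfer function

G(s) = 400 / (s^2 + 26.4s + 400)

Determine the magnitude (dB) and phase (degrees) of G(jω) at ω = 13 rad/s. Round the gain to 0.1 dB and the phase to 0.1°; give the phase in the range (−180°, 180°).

At s = jω = j13:
quadratic: (j13)² + 26.4·j13 + 400 = 231 + j343.2 → |·| ≈ 413.7, ∠ ≈ 56.06°
|G| = 400 / 413.7 ≈ 0.96688
Gain = 20 log₁₀(0.96688) ≈ -0.29 dB
∠G = 0.00° − 56.06° = -56.06°

-0.3 dB, -56.1°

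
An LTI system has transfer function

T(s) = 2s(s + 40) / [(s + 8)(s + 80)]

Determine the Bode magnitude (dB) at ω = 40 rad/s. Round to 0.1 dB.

1.9 dB

At s = jω = j40:
zero (s+40): 40 + j40 → |·| = √(40²+40²) = √3200 ≈ 56.569, ∠ = arctan(40/40) ≈ 45.00°
zero at origin: s = j40 → |·| = 40, ∠ = 90.00°
pole (s+8): 8 + j40 → |·| = √(8²+40²) = √1664 ≈ 40.792, ∠ = arctan(40/8) ≈ 78.69°
pole (s+80): 80 + j40 → |·| = √(80²+40²) = √8000 ≈ 89.443, ∠ = arctan(40/80) ≈ 26.57°
|T| = 2 · 2262.8 / 3648.6 ≈ 1.2404
Gain = 20 log₁₀(1.2404) ≈ 1.87 dB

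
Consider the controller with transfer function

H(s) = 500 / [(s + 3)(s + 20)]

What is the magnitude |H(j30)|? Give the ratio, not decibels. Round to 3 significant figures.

0.460

At s = jω = j30:
pole (s+3): 3 + j30 → |·| = √(3²+30²) = √909 ≈ 30.15, ∠ = arctan(30/3) ≈ 84.29°
pole (s+20): 20 + j30 → |·| = √(20²+30²) = √1300 ≈ 36.056, ∠ = arctan(30/20) ≈ 56.31°
|H| = 500 / 1087.1 ≈ 0.45994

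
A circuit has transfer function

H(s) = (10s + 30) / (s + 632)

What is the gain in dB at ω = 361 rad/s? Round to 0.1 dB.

13.9 dB

Substitute s = j361:
Numerator: 10(j361) + 30 = 30 + j3610
Denominator: (j361) + 632 = 632 + j361
|N| = √(30² + 3610²) ≈ 3610.1, ∠N ≈ 89.52°
|D| = √(632² + 361²) ≈ 727.84, ∠D ≈ 29.74°
|H| = 3610.1 / 727.84 ≈ 4.96
Gain = 20 log₁₀(4.96) ≈ 13.91 dB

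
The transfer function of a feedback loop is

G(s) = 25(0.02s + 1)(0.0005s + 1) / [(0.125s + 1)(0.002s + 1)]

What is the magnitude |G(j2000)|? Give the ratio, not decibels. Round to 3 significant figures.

At ω = 2000 rad/s:
zero (1 + j2000·0.02) = 1 + j40 → |·| ≈ 40.012, ∠ ≈ 88.57°
zero (1 + j2000·0.0005) = 1 + j1 → |·| ≈ 1.4142, ∠ ≈ 45.00°
pole (1 + j2000·0.125) = 1 + j250 → |·| ≈ 250, ∠ ≈ 89.77°
pole (1 + j2000·0.002) = 1 + j4 → |·| ≈ 4.1231, ∠ ≈ 75.96°
|G| = 25 · 40.012 · 1.4142 / (250 · 4.1231) ≈ 1.3724

1.37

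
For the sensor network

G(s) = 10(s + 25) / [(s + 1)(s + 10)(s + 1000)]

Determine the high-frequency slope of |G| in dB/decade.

Each pole contributes −20 dB/decade at high frequency; each zero contributes +20 dB/decade.
Net: 1 zero(s) − 3 pole(s) → -40 dB/decade.

-40 dB/decade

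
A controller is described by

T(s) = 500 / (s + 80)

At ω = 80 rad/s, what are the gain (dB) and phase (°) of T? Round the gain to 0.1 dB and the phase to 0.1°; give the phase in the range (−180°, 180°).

Substitute s = j80:
Numerator: 500 = 500 + j0
Denominator: (j80) + 80 = 80 + j80
|N| = √(500² + 0²) ≈ 500, ∠N ≈ 0.00°
|D| = √(80² + 80²) ≈ 113.14, ∠D ≈ 45.00°
|T| = 500 / 113.14 ≈ 4.4193
Gain = 20 log₁₀(4.4193) ≈ 12.91 dB
∠T = 0.00° − 45.00° = -45.00°

12.9 dB, -45.0°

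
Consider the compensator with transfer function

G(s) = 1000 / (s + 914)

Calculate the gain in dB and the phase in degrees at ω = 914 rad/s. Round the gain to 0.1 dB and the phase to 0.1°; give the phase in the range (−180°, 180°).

At s = jω = j914:
pole (s+914): 914 + j914 → |·| = √(914²+914²) = √1670792 ≈ 1292.6, ∠ = arctan(914/914) ≈ 45.00°
|G| = 1000 / 1292.6 ≈ 0.77363
Gain = 20 log₁₀(0.77363) ≈ -2.23 dB
∠G = 0.00° − 45.00° = -45.00°

-2.2 dB, -45.0°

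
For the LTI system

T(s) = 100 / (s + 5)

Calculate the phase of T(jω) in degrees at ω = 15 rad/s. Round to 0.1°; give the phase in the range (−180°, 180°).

Substitute s = j15:
Numerator: 100 = 100 + j0
Denominator: (j15) + 5 = 5 + j15
|N| = √(100² + 0²) ≈ 100, ∠N ≈ 0.00°
|D| = √(5² + 15²) ≈ 15.811, ∠D ≈ 71.57°
∠T = 0.00° − 71.57° = -71.57°

-71.6°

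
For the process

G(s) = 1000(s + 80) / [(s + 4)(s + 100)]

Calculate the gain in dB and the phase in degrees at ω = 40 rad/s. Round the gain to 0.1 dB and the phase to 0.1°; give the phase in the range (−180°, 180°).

26.3 dB, -79.5°

At s = jω = j40:
zero (s+80): 80 + j40 → |·| = √(80²+40²) = √8000 ≈ 89.443, ∠ = arctan(40/80) ≈ 26.57°
pole (s+4): 4 + j40 → |·| = √(4²+40²) = √1616 ≈ 40.2, ∠ = arctan(40/4) ≈ 84.29°
pole (s+100): 100 + j40 → |·| = √(100²+40²) = √11600 ≈ 107.7, ∠ = arctan(40/100) ≈ 21.80°
|G| = 1000 · 89.443 / 4329.5 ≈ 20.659
Gain = 20 log₁₀(20.659) ≈ 26.30 dB
∠G = 26.57° − 106.09° = -79.52°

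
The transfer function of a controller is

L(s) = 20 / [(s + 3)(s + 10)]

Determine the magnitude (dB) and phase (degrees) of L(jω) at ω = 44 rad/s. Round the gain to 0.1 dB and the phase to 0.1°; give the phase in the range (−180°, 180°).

At s = jω = j44:
pole (s+3): 3 + j44 → |·| = √(3²+44²) = √1945 ≈ 44.102, ∠ = arctan(44/3) ≈ 86.10°
pole (s+10): 10 + j44 → |·| = √(10²+44²) = √2036 ≈ 45.122, ∠ = arctan(44/10) ≈ 77.20°
|L| = 20 / 1990 ≈ 0.01005
Gain = 20 log₁₀(0.01005) ≈ -39.96 dB
∠L = 0.00° − 163.30° = -163.30°

-40.0 dB, -163.3°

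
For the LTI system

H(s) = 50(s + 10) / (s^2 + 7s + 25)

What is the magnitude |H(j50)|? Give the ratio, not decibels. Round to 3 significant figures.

At s = jω = j50:
zero (s+10): 10 + j50 → |·| = √(10²+50²) = √2600 ≈ 50.99, ∠ = arctan(50/10) ≈ 78.69°
quadratic: (j50)² + 7·j50 + 25 = -2475 + j350 → |·| ≈ 2499.6, ∠ ≈ 171.95°
|H| = 50 · 50.99 / 2499.6 ≈ 1.02

1.02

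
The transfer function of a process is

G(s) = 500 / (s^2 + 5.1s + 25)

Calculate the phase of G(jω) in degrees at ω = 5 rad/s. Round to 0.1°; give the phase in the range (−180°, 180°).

At s = jω = j5:
quadratic: (j5)² + 5.1·j5 + 25 = 0 + j25.5 → |·| ≈ 25.5, ∠ ≈ 90.00°
∠G = 0.00° − 90.00° = -90.00°

-90.0°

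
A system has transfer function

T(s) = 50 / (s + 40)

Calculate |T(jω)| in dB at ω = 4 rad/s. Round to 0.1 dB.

Substitute s = j4:
Numerator: 50 = 50 + j0
Denominator: (j4) + 40 = 40 + j4
|N| = √(50² + 0²) ≈ 50, ∠N ≈ 0.00°
|D| = √(40² + 4²) ≈ 40.2, ∠D ≈ 5.71°
|T| = 50 / 40.2 ≈ 1.2438
Gain = 20 log₁₀(1.2438) ≈ 1.90 dB

1.9 dB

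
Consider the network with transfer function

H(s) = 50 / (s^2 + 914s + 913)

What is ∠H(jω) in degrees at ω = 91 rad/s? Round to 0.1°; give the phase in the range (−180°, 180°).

-95.1°

Substitute s = j91:
Numerator: 50 = 50 + j0
Denominator: (j91)^2 + 914(j91) + 913 = -7368 + j83174
|N| = √(50² + 0²) ≈ 50, ∠N ≈ 0.00°
|D| = √(7368² + 83174²) ≈ 83500, ∠D ≈ 95.06°
∠H = 0.00° − 95.06° = -95.06°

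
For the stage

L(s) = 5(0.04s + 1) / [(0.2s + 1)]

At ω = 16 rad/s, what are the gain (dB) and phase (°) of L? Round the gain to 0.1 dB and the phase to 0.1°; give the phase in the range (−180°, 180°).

5.0 dB, -40.0°

At ω = 16 rad/s:
zero (1 + j16·0.04) = 1 + j0.64 → |·| ≈ 1.1873, ∠ ≈ 32.62°
pole (1 + j16·0.2) = 1 + j3.2 → |·| ≈ 3.3526, ∠ ≈ 72.65°
|L| = 5 · 1.1873 / (3.3526) ≈ 1.7707
Gain = 20 log₁₀(1.7707) ≈ 4.96 dB
∠L = (32.62°) − (72.65°) = -40.03°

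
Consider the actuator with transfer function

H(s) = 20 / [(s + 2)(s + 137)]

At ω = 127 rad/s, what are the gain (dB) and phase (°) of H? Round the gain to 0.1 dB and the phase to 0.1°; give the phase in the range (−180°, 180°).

At s = jω = j127:
pole (s+2): 2 + j127 → |·| = √(2²+127²) = √16133 ≈ 127.02, ∠ = arctan(127/2) ≈ 89.10°
pole (s+137): 137 + j127 → |·| = √(137²+127²) = √34898 ≈ 186.81, ∠ = arctan(127/137) ≈ 42.83°
|H| = 20 / 23729 ≈ 0.00084285
Gain = 20 log₁₀(0.00084285) ≈ -61.48 dB
∠H = 0.00° − 131.93° = -131.93°

-61.5 dB, -131.9°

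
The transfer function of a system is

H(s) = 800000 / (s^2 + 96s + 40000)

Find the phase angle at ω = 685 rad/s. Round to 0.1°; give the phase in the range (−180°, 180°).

-171.3°

At s = jω = j685:
quadratic: (j685)² + 96·j685 + 40000 = -429225 + j65760 → |·| ≈ 4.3423e+05, ∠ ≈ 171.29°
∠H = 0.00° − 171.29° = -171.29°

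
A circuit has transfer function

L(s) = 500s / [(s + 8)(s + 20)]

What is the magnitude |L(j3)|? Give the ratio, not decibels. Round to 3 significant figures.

At s = jω = j3:
zero at origin: s = j3 → |·| = 3, ∠ = 90.00°
pole (s+8): 8 + j3 → |·| = √(8²+3²) = √73 ≈ 8.544, ∠ = arctan(3/8) ≈ 20.56°
pole (s+20): 20 + j3 → |·| = √(20²+3²) = √409 ≈ 20.224, ∠ = arctan(3/20) ≈ 8.53°
|L| = 500 · 3 / 172.79 ≈ 8.6811

8.68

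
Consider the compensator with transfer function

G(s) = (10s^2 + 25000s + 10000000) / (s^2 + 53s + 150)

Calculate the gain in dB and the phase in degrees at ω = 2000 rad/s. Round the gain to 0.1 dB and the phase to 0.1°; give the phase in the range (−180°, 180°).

Substitute s = j2000:
Numerator: 10(j2000)^2 + 25000(j2000) + 10000000 = -30000000 + j50000000
Denominator: (j2000)^2 + 53(j2000) + 150 = -3999850 + j106000
|N| = √(30000000² + 50000000²) ≈ 5.831e+07, ∠N ≈ 120.96°
|D| = √(3999850² + 106000²) ≈ 4.0013e+06, ∠D ≈ 178.48°
|G| = 5.831e+07 / 4.0013e+06 ≈ 14.573
Gain = 20 log₁₀(14.573) ≈ 23.27 dB
∠G = 120.96° − 178.48° = -57.52°

23.3 dB, -57.5°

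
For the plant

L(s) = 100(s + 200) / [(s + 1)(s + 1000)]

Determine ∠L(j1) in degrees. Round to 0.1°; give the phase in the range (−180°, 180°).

At s = jω = j1:
zero (s+200): 200 + j1 → |·| = √(200²+1²) = √40001 ≈ 200, ∠ = arctan(1/200) ≈ 0.29°
pole (s+1): 1 + j1 → |·| = √(1²+1²) = √2 ≈ 1.4142, ∠ = arctan(1/1) ≈ 45.00°
pole (s+1000): 1000 + j1 → |·| = √(1000²+1²) = √1000001 ≈ 1000, ∠ = arctan(1/1000) ≈ 0.06°
∠L = 0.29° − 45.06° = -44.77°

-44.8°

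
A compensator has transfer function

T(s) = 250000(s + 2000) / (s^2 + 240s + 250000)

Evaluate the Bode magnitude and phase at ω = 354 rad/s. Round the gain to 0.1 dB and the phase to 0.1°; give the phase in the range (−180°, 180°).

70.5 dB, -24.2°

At s = jω = j354:
zero (s+2000): 2000 + j354 → |·| = √(2000²+354²) = √4125316 ≈ 2031.1, ∠ = arctan(354/2000) ≈ 10.04°
quadratic: (j354)² + 240·j354 + 250000 = 124684 + j84960 → |·| ≈ 1.5088e+05, ∠ ≈ 34.27°
|T| = 250000 · 2031.1 / 1.5088e+05 ≈ 3365.4
Gain = 20 log₁₀(3365.4) ≈ 70.54 dB
∠T = 10.04° − 34.27° = -24.23°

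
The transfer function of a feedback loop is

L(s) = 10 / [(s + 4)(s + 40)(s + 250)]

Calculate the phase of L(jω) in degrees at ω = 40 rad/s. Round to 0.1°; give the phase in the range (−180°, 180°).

-138.4°

At s = jω = j40:
pole (s+4): 4 + j40 → |·| = √(4²+40²) = √1616 ≈ 40.2, ∠ = arctan(40/4) ≈ 84.29°
pole (s+40): 40 + j40 → |·| = √(40²+40²) = √3200 ≈ 56.569, ∠ = arctan(40/40) ≈ 45.00°
pole (s+250): 250 + j40 → |·| = √(250²+40²) = √64100 ≈ 253.18, ∠ = arctan(40/250) ≈ 9.09°
∠L = 0.00° − 138.38° = -138.38°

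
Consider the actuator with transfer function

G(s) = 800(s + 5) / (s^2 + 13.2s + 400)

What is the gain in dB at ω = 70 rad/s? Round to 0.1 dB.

21.7 dB

At s = jω = j70:
zero (s+5): 5 + j70 → |·| = √(5²+70²) = √4925 ≈ 70.178, ∠ = arctan(70/5) ≈ 85.91°
quadratic: (j70)² + 13.2·j70 + 400 = -4500 + j924 → |·| ≈ 4593.9, ∠ ≈ 168.40°
|G| = 800 · 70.178 / 4593.9 ≈ 12.221
Gain = 20 log₁₀(12.221) ≈ 21.74 dB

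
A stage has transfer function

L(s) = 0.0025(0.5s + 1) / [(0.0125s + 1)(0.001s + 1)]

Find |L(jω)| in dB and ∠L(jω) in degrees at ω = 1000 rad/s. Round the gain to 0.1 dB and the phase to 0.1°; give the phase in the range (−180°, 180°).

-23.0 dB, -40.5°

At ω = 1000 rad/s:
zero (1 + j1000·0.5) = 1 + j500 → |·| ≈ 500, ∠ ≈ 89.89°
pole (1 + j1000·0.0125) = 1 + j12.5 → |·| ≈ 12.54, ∠ ≈ 85.43°
pole (1 + j1000·0.001) = 1 + j1 → |·| ≈ 1.4142, ∠ ≈ 45.00°
|L| = 0.0025 · 500 / (12.54 · 1.4142) ≈ 0.070486
Gain = 20 log₁₀(0.070486) ≈ -23.04 dB
∠L = (89.89°) − (85.43° + 45.00°) = -40.54°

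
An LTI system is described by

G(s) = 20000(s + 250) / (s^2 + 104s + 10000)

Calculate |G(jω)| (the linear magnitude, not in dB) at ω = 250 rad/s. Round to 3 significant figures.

At s = jω = j250:
zero (s+250): 250 + j250 → |·| = √(250²+250²) = √125000 ≈ 353.55, ∠ = arctan(250/250) ≈ 45.00°
quadratic: (j250)² + 104·j250 + 10000 = -52500 + j26000 → |·| ≈ 58585, ∠ ≈ 153.65°
|G| = 20000 · 353.55 / 58585 ≈ 120.7

121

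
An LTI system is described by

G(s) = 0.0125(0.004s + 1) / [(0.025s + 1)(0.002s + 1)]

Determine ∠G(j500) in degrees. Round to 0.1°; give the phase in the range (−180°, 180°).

-67.0°

At ω = 500 rad/s:
zero (1 + j500·0.004) = 1 + j2 → |·| ≈ 2.2361, ∠ ≈ 63.43°
pole (1 + j500·0.025) = 1 + j12.5 → |·| ≈ 12.54, ∠ ≈ 85.43°
pole (1 + j500·0.002) = 1 + j1 → |·| ≈ 1.4142, ∠ ≈ 45.00°
∠G = (63.43°) − (85.43° + 45.00°) = -67.00°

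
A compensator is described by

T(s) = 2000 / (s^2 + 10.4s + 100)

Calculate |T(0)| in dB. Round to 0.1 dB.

T(0) = 2000 / 100 = 20
20 log₁₀(20) ≈ 26.02 dB

26.0 dB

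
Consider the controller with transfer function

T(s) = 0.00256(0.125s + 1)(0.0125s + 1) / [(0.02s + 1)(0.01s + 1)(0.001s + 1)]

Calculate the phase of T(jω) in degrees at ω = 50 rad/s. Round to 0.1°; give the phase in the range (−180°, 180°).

At ω = 50 rad/s:
zero (1 + j50·0.125) = 1 + j6.25 → |·| ≈ 6.3295, ∠ ≈ 80.91°
zero (1 + j50·0.0125) = 1 + j0.625 → |·| ≈ 1.1792, ∠ ≈ 32.01°
pole (1 + j50·0.02) = 1 + j1 → |·| ≈ 1.4142, ∠ ≈ 45.00°
pole (1 + j50·0.01) = 1 + j0.5 → |·| ≈ 1.118, ∠ ≈ 26.57°
pole (1 + j50·0.001) = 1 + j0.05 → |·| ≈ 1.0012, ∠ ≈ 2.86°
∠T = (80.91° + 32.01°) − (45.00° + 26.57° + 2.86°) = 38.49°

38.5°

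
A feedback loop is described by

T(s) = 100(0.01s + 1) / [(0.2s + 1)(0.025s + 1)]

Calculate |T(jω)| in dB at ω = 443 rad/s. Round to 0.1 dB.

At ω = 443 rad/s:
zero (1 + j443·0.01) = 1 + j4.43 → |·| ≈ 4.5415, ∠ ≈ 77.28°
pole (1 + j443·0.2) = 1 + j88.6 → |·| ≈ 88.606, ∠ ≈ 89.35°
pole (1 + j443·0.025) = 1 + j11.075 → |·| ≈ 11.12, ∠ ≈ 84.84°
|T| = 100 · 4.5415 / (88.606 · 11.12) ≈ 0.46093
Gain = 20 log₁₀(0.46093) ≈ -6.73 dB

-6.7 dB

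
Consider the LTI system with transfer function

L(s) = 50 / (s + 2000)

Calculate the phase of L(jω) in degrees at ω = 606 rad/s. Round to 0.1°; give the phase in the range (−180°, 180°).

-16.9°

At s = jω = j606:
pole (s+2000): 2000 + j606 → |·| = √(2000²+606²) = √4367236 ≈ 2089.8, ∠ = arctan(606/2000) ≈ 16.86°
∠L = 0.00° − 16.86° = -16.86°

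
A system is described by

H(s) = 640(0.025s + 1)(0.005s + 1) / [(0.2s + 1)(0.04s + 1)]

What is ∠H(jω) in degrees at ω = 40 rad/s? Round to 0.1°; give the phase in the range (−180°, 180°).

At ω = 40 rad/s:
zero (1 + j40·0.025) = 1 + j1 → |·| ≈ 1.4142, ∠ ≈ 45.00°
zero (1 + j40·0.005) = 1 + j0.2 → |·| ≈ 1.0198, ∠ ≈ 11.31°
pole (1 + j40·0.2) = 1 + j8 → |·| ≈ 8.0623, ∠ ≈ 82.87°
pole (1 + j40·0.04) = 1 + j1.6 → |·| ≈ 1.8868, ∠ ≈ 57.99°
∠H = (45.00° + 11.31°) − (82.87° + 57.99°) = -84.55°

-84.6°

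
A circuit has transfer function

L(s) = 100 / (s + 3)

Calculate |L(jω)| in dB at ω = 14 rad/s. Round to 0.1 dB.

At s = jω = j14:
pole (s+3): 3 + j14 → |·| = √(3²+14²) = √205 ≈ 14.318, ∠ = arctan(14/3) ≈ 77.91°
|L| = 100 / 14.318 ≈ 6.9842
Gain = 20 log₁₀(6.9842) ≈ 16.88 dB

16.9 dB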